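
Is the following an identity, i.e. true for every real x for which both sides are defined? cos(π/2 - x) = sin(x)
Claim: cos(π/2 - x) = sin(x).
Reasoning: Use cos(u - v) = cos(u)cos(v) + sin(u)sin(v) with u = π/2, v = x: cos(π/2)cos(x) + sin(π/2)sin(x) = 0·cos(x) + 1·sin(x) = sin(x).
So the two sides agree for every real x for which both sides are defined.

Conclusion: Yes, this is an identity.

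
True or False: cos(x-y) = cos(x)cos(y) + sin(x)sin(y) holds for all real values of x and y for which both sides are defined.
Claim: cos(x-y) = cos(x)cos(y) + sin(x)sin(y).
Reasoning: Replace y by -y in cos(x+y) = cos(x)cos(y) - sin(x)sin(y) and use cos(-y) = cos(y), sin(-y) = -sin(y): cos(x-y) = cos(x)cos(y) + sin(x)sin(y).
So the two sides agree for all real values of x and y for which both sides are defined.

Conclusion: True.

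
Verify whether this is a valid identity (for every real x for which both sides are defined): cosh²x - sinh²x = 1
Yes, this is an identity.

Claim: cosh²x - sinh²x = 1.
Reasoning: With cosh(x) = (e^x + e^-x)/2 and sinh(x) = (e^x - e^-x)/2: cosh²x = (e^(2x) + 2 + e^(-2x))/4 and sinh²x = (e^(2x) - 2 + e^(-2x))/4. Subtracting leaves 4/4 = 1.
So the two sides agree for every real x for which both sides are defined.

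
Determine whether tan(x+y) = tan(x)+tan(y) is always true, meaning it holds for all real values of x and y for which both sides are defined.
No, this is NOT an identity.

Claim: tan(x+y) = tan(x)+tan(y).
Test a specific point where both sides are defined: x = 3π/4, y = -π/3.
LHS = tan(x+y) ≈ 3.7321
RHS = tan(x)+tan(y) ≈ -2.7321
Since 3.7321 ≠ -2.7321, the equation fails at this point, so it cannot hold for all real values of x and y for which both sides are defined.
The correct formula is tan(x+y) = (tan(x) + tan(y))/(1 - tan(x)tan(y)).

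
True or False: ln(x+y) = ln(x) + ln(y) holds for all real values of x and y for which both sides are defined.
Claim: ln(x+y) = ln(x) + ln(y).
Test a specific point where both sides are defined: x = 5, y = 2.
LHS = ln(x+y) ≈ 1.9459
RHS = ln(x) + ln(y) ≈ 2.3026
Since 1.9459 ≠ 2.3026, the equation fails at this point, so it cannot hold for all real values of x and y for which both sides are defined.
ln(x) + ln(y) = ln(xy), not ln(x+y).

Conclusion: False.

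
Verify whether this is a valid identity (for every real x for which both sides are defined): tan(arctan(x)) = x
Yes, this is an identity.

Claim: tan(arctan(x)) = x.
Reasoning: For every real x, arctan(x) is by definition the angle in (-π/2, π/2) whose tangent equals x. Taking the tangent of that angle returns x.
So the two sides agree for every real x for which both sides are defined.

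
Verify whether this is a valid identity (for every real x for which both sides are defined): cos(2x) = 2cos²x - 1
Claim: cos(2x) = 2cos²x - 1.
Reasoning: cos(2x) = cos²x - sin²x. Replace sin²x by 1 - cos²x: cos²x - (1 - cos²x) = 2cos²x - 1.
So the two sides agree for every real x for which both sides are defined.

Conclusion: Yes, this is an identity.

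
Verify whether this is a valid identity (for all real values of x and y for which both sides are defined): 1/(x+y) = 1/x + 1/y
Claim: 1/(x+y) = 1/x + 1/y.
Test a specific point where both sides are defined: x = -3, y = -3.
LHS = 1/(x+y) ≈ -0.1667
RHS = 1/x + 1/y ≈ -0.6667
Since -0.1667 ≠ -0.6667, the equation fails at this point, so it cannot hold for all real values of x and y for which both sides are defined.
1/x + 1/y = (x+y)/(xy), which is not 1/(x+y).

Conclusion: No, this is NOT an identity.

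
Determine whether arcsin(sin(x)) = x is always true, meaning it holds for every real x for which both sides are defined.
Claim: arcsin(sin(x)) = x.
Test a specific point where both sides are defined: x = 3π/4.
LHS = arcsin(sin(x)) ≈ 0.7854
RHS = x ≈ 2.3562
Since 0.7854 ≠ 2.3562, the equation fails at this point, so it cannot hold for every real x for which both sides are defined.
arcsin only returns values in [-π/2, π/2], so arcsin(sin(x)) = x holds only for x in that interval, not for all real x.

Conclusion: No, this is NOT an identity.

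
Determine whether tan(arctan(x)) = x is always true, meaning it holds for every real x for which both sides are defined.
Claim: tan(arctan(x)) = x.
Reasoning: For every real x, arctan(x) is by definition the angle in (-π/2, π/2) whose tangent equals x. Taking the tangent of that angle returns x.
So the two sides agree for every real x for which both sides are defined.

Conclusion: Yes, this is an identity.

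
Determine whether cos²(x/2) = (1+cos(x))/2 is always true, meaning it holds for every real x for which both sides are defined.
Yes, this is an identity.

Claim: cos²(x/2) = (1+cos(x))/2.
Reasoning: Use cos(2θ) = 2cos²θ - 1 with θ = x/2: cos(x) = 2cos²(x/2) - 1. Solving for cos²(x/2) gives (1 + cos(x))/2.
So the two sides agree for every real x for which both sides are defined.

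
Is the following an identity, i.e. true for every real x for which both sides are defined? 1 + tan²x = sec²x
Claim: 1 + tan²x = sec²x.
Reasoning: Start from sin²x + cos²x = 1 and divide every term by cos²x (allowed wherever tan x and sec x are defined): tan²x + 1 = 1/cos²x = sec²x.
So the two sides agree for every real x for which both sides are defined.

Conclusion: Yes, this is an identity.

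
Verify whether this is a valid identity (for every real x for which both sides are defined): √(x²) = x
Claim: √(x²) = x.
Test a specific point where both sides are defined: x = -3.
LHS = √(x²) ≈ 3.0000
RHS = x ≈ -3.0000
Since 3.0000 ≠ -3.0000, the equation fails at this point, so it cannot hold for every real x for which both sides are defined.
√(x²) = |x|, which differs from x whenever x < 0 (both sides are defined for every real x).

Conclusion: No, this is NOT an identity.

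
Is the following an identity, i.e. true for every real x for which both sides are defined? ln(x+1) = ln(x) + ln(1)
No, this is NOT an identity.

Claim: ln(x+1) = ln(x) + ln(1).
Test a specific point where both sides are defined: x = 2.
LHS = ln(x+1) ≈ 1.0986
RHS = ln(x) + ln(1) ≈ 0.6931
Since 1.0986 ≠ 0.6931, the equation fails at this point, so it cannot hold for every real x for which both sides are defined.
ln(1) = 0, so the right side is just ln(x), which differs from ln(x+1).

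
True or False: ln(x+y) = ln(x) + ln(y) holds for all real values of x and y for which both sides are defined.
Claim: ln(x+y) = ln(x) + ln(y).
Test a specific point where both sides are defined: x = 1, y = 4.
LHS = ln(x+y) ≈ 1.6094
RHS = ln(x) + ln(y) ≈ 1.3863
Since 1.6094 ≠ 1.3863, the equation fails at this point, so it cannot hold for all real values of x and y for which both sides are defined.
ln(x) + ln(y) = ln(xy), not ln(x+y).

Conclusion: False.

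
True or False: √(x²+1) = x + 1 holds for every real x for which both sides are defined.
Claim: √(x²+1) = x + 1.
Test a specific point where both sides are defined: x = -3.
LHS = √(x²+1) ≈ 3.1623
RHS = x + 1 ≈ -2.0000
Since 3.1623 ≠ -2.0000, the equation fails at this point, so it cannot hold for every real x for which both sides are defined.
(x+1)² = x² + 2x + 1 ≠ x² + 1 unless x = 0.

Conclusion: False.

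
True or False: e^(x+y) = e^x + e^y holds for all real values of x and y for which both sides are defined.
Claim: e^(x+y) = e^x + e^y.
Test a specific point where both sides are defined: x = 1/2, y = 5.
LHS = e^(x+y) ≈ 244.6919
RHS = e^x + e^y ≈ 150.0619
Since 244.6919 ≠ 150.0619, the equation fails at this point, so it cannot hold for all real values of x and y for which both sides are defined.
The correct rule is e^(x+y) = e^x · e^y (a product, not a sum).

Conclusion: False.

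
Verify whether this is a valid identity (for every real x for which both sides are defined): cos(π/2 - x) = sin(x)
Claim: cos(π/2 - x) = sin(x).
Reasoning: Use cos(u - v) = cos(u)cos(v) + sin(u)sin(v) with u = π/2, v = x: cos(π/2)cos(x) + sin(π/2)sin(x) = 0·cos(x) + 1·sin(x) = sin(x).
So the two sides agree for every real x for which both sides are defined.

Conclusion: Yes, this is an identity.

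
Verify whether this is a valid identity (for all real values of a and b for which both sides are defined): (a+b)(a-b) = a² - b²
Claim: (a+b)(a-b) = a² - b².
Reasoning: Expand: (a+b)(a-b) = a² - ab + ba - b² = a² - b² (the cross terms cancel).
So the two sides agree for all real values of a and b for which both sides are defined.

Conclusion: Yes, this is an identity.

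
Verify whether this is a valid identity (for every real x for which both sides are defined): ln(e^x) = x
Yes, this is an identity.

Claim: ln(e^x) = x.
Reasoning: ln is the inverse of the exponential: ln(e^x) asks for the exponent p with e^p = e^x, and since e^p is one-to-one that exponent is p = x.
So the two sides agree for every real x for which both sides are defined.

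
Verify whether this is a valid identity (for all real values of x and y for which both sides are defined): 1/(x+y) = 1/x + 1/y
Claim: 1/(x+y) = 1/x + 1/y.
Test a specific point where both sides are defined: x = 5, y = -3.
LHS = 1/(x+y) ≈ 0.5000
RHS = 1/x + 1/y ≈ -0.1333
Since 0.5000 ≠ -0.1333, the equation fails at this point, so it cannot hold for all real values of x and y for which both sides are defined.
1/x + 1/y = (x+y)/(xy), which is not 1/(x+y).

Conclusion: No, this is NOT an identity.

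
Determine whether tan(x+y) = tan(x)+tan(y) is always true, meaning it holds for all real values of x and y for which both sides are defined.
Claim: tan(x+y) = tan(x)+tan(y).
Test a specific point where both sides are defined: x = -π/4, y = π/3.
LHS = tan(x+y) ≈ 0.2679
RHS = tan(x)+tan(y) ≈ 0.7321
Since 0.2679 ≠ 0.7321, the equation fails at this point, so it cannot hold for all real values of x and y for which both sides are defined.
The correct formula is tan(x+y) = (tan(x) + tan(y))/(1 - tan(x)tan(y)).

Conclusion: No, this is NOT an identity.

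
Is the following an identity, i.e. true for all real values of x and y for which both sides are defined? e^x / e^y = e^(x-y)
Claim: e^x / e^y = e^(x-y).
Reasoning: 1/e^y = e^(-y), so e^x / e^y = e^x · e^(-y) = e^(x + (-y)) = e^(x-y) by the product rule for exponents.
So the two sides agree for all real values of x and y for which both sides are defined.

Conclusion: Yes, this is an identity.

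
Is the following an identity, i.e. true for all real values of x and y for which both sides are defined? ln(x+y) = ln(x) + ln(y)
Claim: ln(x+y) = ln(x) + ln(y).
Test a specific point where both sides are defined: x = 4, y = 1/2.
LHS = ln(x+y) ≈ 1.5041
RHS = ln(x) + ln(y) ≈ 0.6931
Since 1.5041 ≠ 0.6931, the equation fails at this point, so it cannot hold for all real values of x and y for which both sides are defined.
ln(x) + ln(y) = ln(xy), not ln(x+y).

Conclusion: No, this is NOT an identity.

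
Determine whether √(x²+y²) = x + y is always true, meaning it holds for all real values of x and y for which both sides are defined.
No, this is NOT an identity.

Claim: √(x²+y²) = x + y.
Test a specific point where both sides are defined: x = 4, y = 1/2.
LHS = √(x²+y²) ≈ 4.0311
RHS = x + y ≈ 4.5000
Since 4.0311 ≠ 4.5000, the equation fails at this point, so it cannot hold for all real values of x and y for which both sides are defined.
(x+y)² = x² + 2xy + y², not x² + y², so the square root does not split this way.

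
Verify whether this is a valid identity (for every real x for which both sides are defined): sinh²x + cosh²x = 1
Claim: sinh²x + cosh²x = 1.
Test a specific point where both sides are defined: x = 3/2.
LHS = sinh²x + cosh²x ≈ 10.0677
RHS = 1 ≈ 1.0000
Since 10.0677 ≠ 1.0000, the equation fails at this point, so it cannot hold for every real x for which both sides are defined.
The correct hyperbolic identity is cosh²x - sinh²x = 1 (a difference); the sum sinh²x + cosh²x equals cosh(2x).

Conclusion: No, this is NOT an identity.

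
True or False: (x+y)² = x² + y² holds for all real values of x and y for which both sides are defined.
Claim: (x+y)² = x² + y².
Test a specific point where both sides are defined: x = -2, y = 5.
LHS = (x+y)² ≈ 9.0000
RHS = x² + y² ≈ 29.0000
Since 9.0000 ≠ 29.0000, the equation fails at this point, so it cannot hold for all real values of x and y for which both sides are defined.
The correct expansion is (x+y)² = x² + 2xy + y²; the cross term 2xy is missing.

Conclusion: False.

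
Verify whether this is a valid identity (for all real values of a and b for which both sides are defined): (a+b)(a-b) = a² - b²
Claim: (a+b)(a-b) = a² - b².
Reasoning: Expand: (a+b)(a-b) = a² - ab + ba - b² = a² - b² (the cross terms cancel).
So the two sides agree for all real values of a and b for which both sides are defined.

Conclusion: Yes, this is an identity.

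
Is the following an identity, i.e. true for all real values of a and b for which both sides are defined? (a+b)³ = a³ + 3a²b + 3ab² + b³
Claim: (a+b)³ = a³ + 3a²b + 3ab² + b³.
Reasoning: (a+b)³ = (a+b)(a+b)² = (a+b)(a² + 2ab + b²) = a³ + 2a²b + ab² + a²b + 2ab² + b³ = a³ + 3a²b + 3ab² + b³.
So the two sides agree for all real values of a and b for which both sides are defined.

Conclusion: Yes, this is an identity.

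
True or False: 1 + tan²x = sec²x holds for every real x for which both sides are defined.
Claim: 1 + tan²x = sec²x.
Reasoning: Start from sin²x + cos²x = 1 and divide every term by cos²x (allowed wherever tan x and sec x are defined): tan²x + 1 = 1/cos²x = sec²x.
So the two sides agree for every real x for which both sides are defined.

Conclusion: True.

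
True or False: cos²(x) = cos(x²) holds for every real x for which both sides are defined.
False.

Claim: cos²(x) = cos(x²).
Test a specific point where both sides are defined: x = 2π/3.
LHS = cos²(x) ≈ 0.2500
RHS = cos(x²) ≈ -0.3202
Since 0.2500 ≠ -0.3202, the equation fails at this point, so it cannot hold for every real x for which both sides are defined.
cos²(x) means (cos x)², squaring the output; cos(x²) squares the input. These are different functions.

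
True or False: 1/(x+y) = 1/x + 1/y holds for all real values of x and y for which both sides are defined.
Claim: 1/(x+y) = 1/x + 1/y.
Test a specific point where both sides are defined: x = -1, y = 2.
LHS = 1/(x+y) ≈ 1.0000
RHS = 1/x + 1/y ≈ -0.5000
Since 1.0000 ≠ -0.5000, the equation fails at this point, so it cannot hold for all real values of x and y for which both sides are defined.
1/x + 1/y = (x+y)/(xy), which is not 1/(x+y).

Conclusion: False.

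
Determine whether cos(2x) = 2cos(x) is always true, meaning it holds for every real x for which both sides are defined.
No, this is NOT an identity.

Claim: cos(2x) = 2cos(x).
Test a specific point where both sides are defined: x = π/6.
LHS = cos(2x) ≈ 0.5000
RHS = 2cos(x) ≈ 1.7321
Since 0.5000 ≠ 1.7321, the equation fails at this point, so it cannot hold for every real x for which both sides are defined.
The correct double-angle formula is cos(2x) = cos²x - sin²x.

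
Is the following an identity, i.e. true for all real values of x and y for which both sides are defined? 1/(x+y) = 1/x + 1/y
No, this is NOT an identity.

Claim: 1/(x+y) = 1/x + 1/y.
Test a specific point where both sides are defined: x = 5, y = -3.
LHS = 1/(x+y) ≈ 0.5000
RHS = 1/x + 1/y ≈ -0.1333
Since 0.5000 ≠ -0.1333, the equation fails at this point, so it cannot hold for all real values of x and y for which both sides are defined.
1/x + 1/y = (x+y)/(xy), which is not 1/(x+y).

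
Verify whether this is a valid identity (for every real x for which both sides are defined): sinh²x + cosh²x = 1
Claim: sinh²x + cosh²x = 1.
Test a specific point where both sides are defined: x = -2.
LHS = sinh²x + cosh²x ≈ 27.3082
RHS = 1 ≈ 1.0000
Since 27.3082 ≠ 1.0000, the equation fails at this point, so it cannot hold for every real x for which both sides are defined.
The correct hyperbolic identity is cosh²x - sinh²x = 1 (a difference); the sum sinh²x + cosh²x equals cosh(2x).

Conclusion: No, this is NOT an identity.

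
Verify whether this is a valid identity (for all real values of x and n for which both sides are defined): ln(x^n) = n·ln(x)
Claim: ln(x^n) = n·ln(x).
Reasoning: The right side requires x > 0. For x > 0, x^n = (e^(ln x))^n = e^(n·ln x), so taking ln of both sides gives ln(x^n) = n·ln(x).
So the two sides agree for all real values of x and n for which both sides are defined.

Conclusion: Yes, this is an identity.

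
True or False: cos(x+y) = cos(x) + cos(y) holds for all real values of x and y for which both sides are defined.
Claim: cos(x+y) = cos(x) + cos(y).
Test a specific point where both sides are defined: x = -π/3, y = 3π/4.
LHS = cos(x+y) ≈ 0.2588
RHS = cos(x) + cos(y) ≈ -0.2071
Since 0.2588 ≠ -0.2071, the equation fails at this point, so it cannot hold for all real values of x and y for which both sides are defined.
The correct expansion is cos(x+y) = cos(x)cos(y) - sin(x)sin(y); cosine is not additive.

Conclusion: False.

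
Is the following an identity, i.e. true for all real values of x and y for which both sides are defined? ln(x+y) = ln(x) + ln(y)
No, this is NOT an identity.

Claim: ln(x+y) = ln(x) + ln(y).
Test a specific point where both sides are defined: x = 2, y = 3/2.
LHS = ln(x+y) ≈ 1.2528
RHS = ln(x) + ln(y) ≈ 1.0986
Since 1.2528 ≠ 1.0986, the equation fails at this point, so it cannot hold for all real values of x and y for which both sides are defined.
ln(x) + ln(y) = ln(xy), not ln(x+y).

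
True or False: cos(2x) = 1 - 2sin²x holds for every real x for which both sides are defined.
True.

Claim: cos(2x) = 1 - 2sin²x.
Reasoning: cos(2x) = cos²x - sin²x. Replace cos²x by 1 - sin²x: (1 - sin²x) - sin²x = 1 - 2sin²x.
So the two sides agree for every real x for which both sides are defined.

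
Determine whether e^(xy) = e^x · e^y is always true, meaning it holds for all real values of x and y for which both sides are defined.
Claim: e^(xy) = e^x · e^y.
Test a specific point where both sides are defined: x = -2, y = 4.
LHS = e^(xy) ≈ 0.0003
RHS = e^x · e^y ≈ 7.3891
Since 0.0003 ≠ 7.3891, the equation fails at this point, so it cannot hold for all real values of x and y for which both sides are defined.
e^x · e^y = e^(x+y), not e^(xy).

Conclusion: No, this is NOT an identity.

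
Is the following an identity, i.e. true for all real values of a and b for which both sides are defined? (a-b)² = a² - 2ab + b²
Claim: (a-b)² = a² - 2ab + b².
Reasoning: Expand: (a-b)² = (a-b)(a-b) = a·a - a·b - b·a + b·b = a² - 2ab + b².
So the two sides agree for all real values of a and b for which both sides are defined.

Conclusion: Yes, this is an identity.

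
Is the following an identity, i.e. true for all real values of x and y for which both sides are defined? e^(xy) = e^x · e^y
No, this is NOT an identity.

Claim: e^(xy) = e^x · e^y.
Test a specific point where both sides are defined: x = 4, y = 3/2.
LHS = e^(xy) ≈ 403.4288
RHS = e^x · e^y ≈ 244.6919
Since 403.4288 ≠ 244.6919, the equation fails at this point, so it cannot hold for all real values of x and y for which both sides are defined.
e^x · e^y = e^(x+y), not e^(xy).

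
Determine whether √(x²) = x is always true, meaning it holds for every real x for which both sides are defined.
No, this is NOT an identity.

Claim: √(x²) = x.
Test a specific point where both sides are defined: x = -3.
LHS = √(x²) ≈ 3.0000
RHS = x ≈ -3.0000
Since 3.0000 ≠ -3.0000, the equation fails at this point, so it cannot hold for every real x for which both sides are defined.
√(x²) = |x|, which differs from x whenever x < 0 (both sides are defined for every real x).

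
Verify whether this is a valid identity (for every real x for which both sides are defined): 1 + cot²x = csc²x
Yes, this is an identity.

Claim: 1 + cot²x = csc²x.
Reasoning: Start from sin²x + cos²x = 1 and divide every term by sin²x (allowed wherever cot x and csc x are defined): 1 + cot²x = 1/sin²x = csc²x.
So the two sides agree for every real x for which both sides are defined.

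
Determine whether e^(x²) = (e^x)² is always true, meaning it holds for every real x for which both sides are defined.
No, this is NOT an identity.

Claim: e^(x²) = (e^x)².
Test a specific point where both sides are defined: x = -3.
LHS = e^(x²) ≈ 8103.0839
RHS = (e^x)² ≈ 0.0025
Since 8103.0839 ≠ 0.0025, the equation fails at this point, so it cannot hold for every real x for which both sides are defined.
(e^x)² = e^(2x), and 2x ≠ x² in general.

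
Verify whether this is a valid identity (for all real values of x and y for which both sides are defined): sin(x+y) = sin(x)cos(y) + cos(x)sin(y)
Yes, this is an identity.

Claim: sin(x+y) = sin(x)cos(y) + cos(x)sin(y).
Reasoning: By Euler's formula e^(i(x+y)) = e^(ix)·e^(iy) = (cos x + i·sin x)(cos y + i·sin y). The imaginary part of the left side is sin(x+y); the imaginary part of the product is sin(x)cos(y) + cos(x)sin(y).
So the two sides agree for all real values of x and y for which both sides are defined.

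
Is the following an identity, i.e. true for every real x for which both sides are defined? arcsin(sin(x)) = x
No, this is NOT an identity.

Claim: arcsin(sin(x)) = x.
Test a specific point where both sides are defined: x = π.
LHS = arcsin(sin(x)) ≈ 0.0000
RHS = x ≈ 3.1416
Since 0.0000 ≠ 3.1416, the equation fails at this point, so it cannot hold for every real x for which both sides are defined.
arcsin only returns values in [-π/2, π/2], so arcsin(sin(x)) = x holds only for x in that interval, not for all real x.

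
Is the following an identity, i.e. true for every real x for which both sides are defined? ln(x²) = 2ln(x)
Yes, this is an identity.

Claim: ln(x²) = 2ln(x).
Reasoning: The right side requires x > 0. For x > 0, x² = (e^(ln x))² = e^(2ln x), so ln(x²) = 2ln(x). (For x < 0 the right side is undefined, so those values are outside the claim.)
So the two sides agree for every real x for which both sides are defined.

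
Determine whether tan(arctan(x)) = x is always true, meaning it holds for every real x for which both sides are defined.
Yes, this is an identity.

Claim: tan(arctan(x)) = x.
Reasoning: For every real x, arctan(x) is by definition the angle in (-π/2, π/2) whose tangent equals x. Taking the tangent of that angle returns x.
So the two sides agree for every real x for which both sides are defined.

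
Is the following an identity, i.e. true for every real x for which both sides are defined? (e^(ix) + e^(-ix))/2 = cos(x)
Yes, this is an identity.

Claim: (e^(ix) + e^(-ix))/2 = cos(x).
Reasoning: By Euler's formula e^(ix) = cos(x) + i·sin(x) and e^(-ix) = cos(x) - i·sin(x). Adding cancels the sine terms: e^(ix) + e^(-ix) = 2cos(x); divide by 2.
So the two sides agree for every real x for which both sides are defined.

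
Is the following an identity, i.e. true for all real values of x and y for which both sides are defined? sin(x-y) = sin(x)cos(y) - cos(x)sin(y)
Claim: sin(x-y) = sin(x)cos(y) - cos(x)sin(y).
Reasoning: Replace y by -y in sin(x+y) = sin(x)cos(y) + cos(x)sin(y) and use cos(-y) = cos(y), sin(-y) = -sin(y): sin(x-y) = sin(x)cos(y) - cos(x)sin(y).
So the two sides agree for all real values of x and y for which both sides are defined.

Conclusion: Yes, this is an identity.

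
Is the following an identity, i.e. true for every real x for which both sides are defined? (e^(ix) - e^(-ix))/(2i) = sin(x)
Claim: (e^(ix) - e^(-ix))/(2i) = sin(x).
Reasoning: By Euler's formula e^(ix) = cos(x) + i·sin(x) and e^(-ix) = cos(x) - i·sin(x). Subtracting cancels the cosine terms: e^(ix) - e^(-ix) = 2i·sin(x); divide by 2i.
So the two sides agree for every real x for which both sides are defined.

Conclusion: Yes, this is an identity.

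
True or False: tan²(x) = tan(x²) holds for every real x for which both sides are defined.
Claim: tan²(x) = tan(x²).
Test a specific point where both sides are defined: x = π/4.
LHS = tan²(x) ≈ 1.0000
RHS = tan(x²) ≈ 0.7092
Since 1.0000 ≠ 0.7092, the equation fails at this point, so it cannot hold for every real x for which both sides are defined.
tan²(x) means (tan x)², squaring the output; tan(x²) squares the input. These are different functions.

Conclusion: False.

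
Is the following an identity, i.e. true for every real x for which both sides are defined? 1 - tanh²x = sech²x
Yes, this is an identity.

Claim: 1 - tanh²x = sech²x.
Reasoning: Divide cosh²x - sinh²x = 1 through by cosh²x (never zero): 1 - tanh²x = 1/cosh²x = sech²x.
So the two sides agree for every real x for which both sides are defined.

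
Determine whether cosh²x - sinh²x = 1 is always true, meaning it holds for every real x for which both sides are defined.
Claim: cosh²x - sinh²x = 1.
Reasoning: With cosh(x) = (e^x + e^-x)/2 and sinh(x) = (e^x - e^-x)/2: cosh²x = (e^(2x) + 2 + e^(-2x))/4 and sinh²x = (e^(2x) - 2 + e^(-2x))/4. Subtracting leaves 4/4 = 1.
So the two sides agree for every real x for which both sides are defined.

Conclusion: Yes, this is an identity.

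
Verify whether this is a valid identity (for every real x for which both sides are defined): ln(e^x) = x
Yes, this is an identity.

Claim: ln(e^x) = x.
Reasoning: ln is the inverse of the exponential: ln(e^x) asks for the exponent p with e^p = e^x, and since e^p is one-to-one that exponent is p = x.
So the two sides agree for every real x for which both sides are defined.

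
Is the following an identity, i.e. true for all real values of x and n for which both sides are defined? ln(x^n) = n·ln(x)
Yes, this is an identity.

Claim: ln(x^n) = n·ln(x).
Reasoning: The right side requires x > 0. For x > 0, x^n = (e^(ln x))^n = e^(n·ln x), so taking ln of both sides gives ln(x^n) = n·ln(x).
So the two sides agree for all real values of x and n for which both sides are defined.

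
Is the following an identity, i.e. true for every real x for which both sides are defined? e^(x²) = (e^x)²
Claim: e^(x²) = (e^x)².
Test a specific point where both sides are defined: x = 1.
LHS = e^(x²) ≈ 2.7183
RHS = (e^x)² ≈ 7.3891
Since 2.7183 ≠ 7.3891, the equation fails at this point, so it cannot hold for every real x for which both sides are defined.
(e^x)² = e^(2x), and 2x ≠ x² in general.

Conclusion: No, this is NOT an identity.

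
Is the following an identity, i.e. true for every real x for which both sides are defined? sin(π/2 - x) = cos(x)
Claim: sin(π/2 - x) = cos(x).
Reasoning: Use sin(u - v) = sin(u)cos(v) - cos(u)sin(v) with u = π/2, v = x: sin(π/2)cos(x) - cos(π/2)sin(x) = 1·cos(x) - 0·sin(x) = cos(x).
So the two sides agree for every real x for which both sides are defined.

Conclusion: Yes, this is an identity.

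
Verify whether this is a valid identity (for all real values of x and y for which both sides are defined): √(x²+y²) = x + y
Claim: √(x²+y²) = x + y.
Test a specific point where both sides are defined: x = 5, y = -1.
LHS = √(x²+y²) ≈ 5.0990
RHS = x + y ≈ 4.0000
Since 5.0990 ≠ 4.0000, the equation fails at this point, so it cannot hold for all real values of x and y for which both sides are defined.
(x+y)² = x² + 2xy + y², not x² + y², so the square root does not split this way.

Conclusion: No, this is NOT an identity.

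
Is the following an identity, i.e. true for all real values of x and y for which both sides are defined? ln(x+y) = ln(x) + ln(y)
No, this is NOT an identity.

Claim: ln(x+y) = ln(x) + ln(y).
Test a specific point where both sides are defined: x = 3/2, y = 2.
LHS = ln(x+y) ≈ 1.2528
RHS = ln(x) + ln(y) ≈ 1.0986
Since 1.2528 ≠ 1.0986, the equation fails at this point, so it cannot hold for all real values of x and y for which both sides are defined.
ln(x) + ln(y) = ln(xy), not ln(x+y).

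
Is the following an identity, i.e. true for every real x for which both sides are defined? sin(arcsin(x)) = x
Claim: sin(arcsin(x)) = x.
Reasoning: For -1 ≤ x ≤ 1 (where arcsin is defined), arcsin(x) is by definition an angle whose sine equals x. Taking the sine of that angle returns x. (Note the other order, arcsin(sin x) = x, is NOT an identity.)
So the two sides agree for every real x for which both sides are defined.

Conclusion: Yes, this is an identity.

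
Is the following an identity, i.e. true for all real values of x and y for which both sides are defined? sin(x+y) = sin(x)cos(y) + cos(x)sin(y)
Yes, this is an identity.

Claim: sin(x+y) = sin(x)cos(y) + cos(x)sin(y).
Reasoning: By Euler's formula e^(i(x+y)) = e^(ix)·e^(iy) = (cos x + i·sin x)(cos y + i·sin y). The imaginary part of the left side is sin(x+y); the imaginary part of the product is sin(x)cos(y) + cos(x)sin(y).
So the two sides agree for all real values of x and y for which both sides are defined.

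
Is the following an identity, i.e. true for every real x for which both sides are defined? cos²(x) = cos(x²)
No, this is NOT an identity.

Claim: cos²(x) = cos(x²).
Test a specific point where both sides are defined: x = -π/6.
LHS = cos²(x) ≈ 0.7500
RHS = cos(x²) ≈ 0.9627
Since 0.7500 ≠ 0.9627, the equation fails at this point, so it cannot hold for every real x for which both sides are defined.
cos²(x) means (cos x)², squaring the output; cos(x²) squares the input. These are different functions.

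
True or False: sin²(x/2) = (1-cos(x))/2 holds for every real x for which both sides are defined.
True.

Claim: sin²(x/2) = (1-cos(x))/2.
Reasoning: Use cos(2θ) = 1 - 2sin²θ with θ = x/2: cos(x) = 1 - 2sin²(x/2). Solving for sin²(x/2) gives (1 - cos(x))/2.
So the two sides agree for every real x for which both sides are defined.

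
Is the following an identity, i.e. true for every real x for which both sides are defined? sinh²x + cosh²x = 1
Claim: sinh²x + cosh²x = 1.
Test a specific point where both sides are defined: x = -2.
LHS = sinh²x + cosh²x ≈ 27.3082
RHS = 1 ≈ 1.0000
Since 27.3082 ≠ 1.0000, the equation fails at this point, so it cannot hold for every real x for which both sides are defined.
The correct hyperbolic identity is cosh²x - sinh²x = 1 (a difference); the sum sinh²x + cosh²x equals cosh(2x).

Conclusion: No, this is NOT an identity.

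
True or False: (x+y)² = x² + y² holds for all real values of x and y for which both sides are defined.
False.

Claim: (x+y)² = x² + y².
Test a specific point where both sides are defined: x = 4, y = 1.
LHS = (x+y)² ≈ 25.0000
RHS = x² + y² ≈ 17.0000
Since 25.0000 ≠ 17.0000, the equation fails at this point, so it cannot hold for all real values of x and y for which both sides are defined.
The correct expansion is (x+y)² = x² + 2xy + y²; the cross term 2xy is missing.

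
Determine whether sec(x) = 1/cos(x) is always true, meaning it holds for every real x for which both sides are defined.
Claim: sec(x) = 1/cos(x).
Reasoning: sec(x) is by definition the reciprocal of cos(x), wherever cos(x) ≠ 0.
So the two sides agree for every real x for which both sides are defined.

Conclusion: Yes, this is an identity.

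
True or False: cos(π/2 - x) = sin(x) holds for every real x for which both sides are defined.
True.

Claim: cos(π/2 - x) = sin(x).
Reasoning: Use cos(u - v) = cos(u)cos(v) + sin(u)sin(v) with u = π/2, v = x: cos(π/2)cos(x) + sin(π/2)sin(x) = 0·cos(x) + 1·sin(x) = sin(x).
So the two sides agree for every real x for which both sides are defined.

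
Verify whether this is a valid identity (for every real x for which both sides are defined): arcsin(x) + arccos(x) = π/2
Claim: arcsin(x) + arccos(x) = π/2.
Reasoning: Both sides are defined for -1 ≤ x ≤ 1. Let θ = arcsin(x), so sin θ = x and θ ∈ [-π/2, π/2]. Then cos(π/2 - θ) = sin θ = x and π/2 - θ ∈ [0, π], which is exactly the range of arccos, so arccos(x) = π/2 - θ. Adding: arcsin(x) + arccos(x) = θ + (π/2 - θ) = π/2.
So the two sides agree for every real x for which both sides are defined.

Conclusion: Yes, this is an identity.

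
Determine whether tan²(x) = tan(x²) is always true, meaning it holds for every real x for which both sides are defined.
No, this is NOT an identity.

Claim: tan²(x) = tan(x²).
Test a specific point where both sides are defined: x = π.
LHS = tan²(x) ≈ 0.0000
RHS = tan(x²) ≈ 0.4767
Since 0.0000 ≠ 0.4767, the equation fails at this point, so it cannot hold for every real x for which both sides are defined.
tan²(x) means (tan x)², squaring the output; tan(x²) squares the input. These are different functions.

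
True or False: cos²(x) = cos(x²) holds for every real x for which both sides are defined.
Claim: cos²(x) = cos(x²).
Test a specific point where both sides are defined: x = π/4.
LHS = cos²(x) ≈ 0.5000
RHS = cos(x²) ≈ 0.8157
Since 0.5000 ≠ 0.8157, the equation fails at this point, so it cannot hold for every real x for which both sides are defined.
cos²(x) means (cos x)², squaring the output; cos(x²) squares the input. These are different functions.

Conclusion: False.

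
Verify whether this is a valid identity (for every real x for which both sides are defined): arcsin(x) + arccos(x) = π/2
Claim: arcsin(x) + arccos(x) = π/2.
Reasoning: Both sides are defined for -1 ≤ x ≤ 1. Let θ = arcsin(x), so sin θ = x and θ ∈ [-π/2, π/2]. Then cos(π/2 - θ) = sin θ = x and π/2 - θ ∈ [0, π], which is exactly the range of arccos, so arccos(x) = π/2 - θ. Adding: arcsin(x) + arccos(x) = θ + (π/2 - θ) = π/2.
So the two sides agree for every real x for which both sides are defined.

Conclusion: Yes, this is an identity.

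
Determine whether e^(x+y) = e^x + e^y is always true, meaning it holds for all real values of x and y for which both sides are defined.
Claim: e^(x+y) = e^x + e^y.
Test a specific point where both sides are defined: x = 5, y = 4.
LHS = e^(x+y) ≈ 8103.0839
RHS = e^x + e^y ≈ 203.0113
Since 8103.0839 ≠ 203.0113, the equation fails at this point, so it cannot hold for all real values of x and y for which both sides are defined.
The correct rule is e^(x+y) = e^x · e^y (a product, not a sum).

Conclusion: No, this is NOT an identity.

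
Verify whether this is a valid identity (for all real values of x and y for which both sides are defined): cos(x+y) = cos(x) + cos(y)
No, this is NOT an identity.

Claim: cos(x+y) = cos(x) + cos(y).
Test a specific point where both sides are defined: x = π, y = -π/6.
LHS = cos(x+y) ≈ -0.8660
RHS = cos(x) + cos(y) ≈ -0.1340
Since -0.8660 ≠ -0.1340, the equation fails at this point, so it cannot hold for all real values of x and y for which both sides are defined.
The correct expansion is cos(x+y) = cos(x)cos(y) - sin(x)sin(y); cosine is not additive.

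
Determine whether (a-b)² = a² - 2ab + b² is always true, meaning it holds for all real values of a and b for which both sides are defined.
Claim: (a-b)² = a² - 2ab + b².
Reasoning: Expand: (a-b)² = (a-b)(a-b) = a·a - a·b - b·a + b·b = a² - 2ab + b².
So the two sides agree for all real values of a and b for which both sides are defined.

Conclusion: Yes, this is an identity.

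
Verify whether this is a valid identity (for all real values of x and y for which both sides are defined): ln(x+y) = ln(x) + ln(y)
Claim: ln(x+y) = ln(x) + ln(y).
Test a specific point where both sides are defined: x = 4, y = 1/2.
LHS = ln(x+y) ≈ 1.5041
RHS = ln(x) + ln(y) ≈ 0.6931
Since 1.5041 ≠ 0.6931, the equation fails at this point, so it cannot hold for all real values of x and y for which both sides are defined.
ln(x) + ln(y) = ln(xy), not ln(x+y).

Conclusion: No, this is NOT an identity.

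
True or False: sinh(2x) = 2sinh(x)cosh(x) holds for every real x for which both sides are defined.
True.

Claim: sinh(2x) = 2sinh(x)cosh(x).
Reasoning: 2sinh(x)cosh(x) = 2 · (e^x - e^-x)/2 · (e^x + e^-x)/2 = (e^(2x) - e^(-2x))/2 = sinh(2x).
So the two sides agree for every real x for which both sides are defined.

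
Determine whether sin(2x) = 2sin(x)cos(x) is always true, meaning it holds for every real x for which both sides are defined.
Yes, this is an identity.

Claim: sin(2x) = 2sin(x)cos(x).
Reasoning: Put y = x in the addition formula sin(x+y) = sin(x)cos(y) + cos(x)sin(y): sin(2x) = sin(x)cos(x) + cos(x)sin(x) = 2sin(x)cos(x).
So the two sides agree for every real x for which both sides are defined.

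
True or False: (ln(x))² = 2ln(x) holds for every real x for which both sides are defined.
False.

Claim: (ln(x))² = 2ln(x).
Test a specific point where both sides are defined: x = 3/2.
LHS = (ln(x))² ≈ 0.1644
RHS = 2ln(x) ≈ 0.8109
Since 0.1644 ≠ 0.8109, the equation fails at this point, so it cannot hold for every real x for which both sides are defined.
2ln(x) equals ln(x²), which is not the same as (ln x)².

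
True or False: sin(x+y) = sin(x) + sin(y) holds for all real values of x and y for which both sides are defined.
Claim: sin(x+y) = sin(x) + sin(y).
Test a specific point where both sides are defined: x = -π/2, y = π/6.
LHS = sin(x+y) ≈ -0.8660
RHS = sin(x) + sin(y) ≈ -0.5000
Since -0.8660 ≠ -0.5000, the equation fails at this point, so it cannot hold for all real values of x and y for which both sides are defined.
The correct expansion is sin(x+y) = sin(x)cos(y) + cos(x)sin(y); sine is not additive.

Conclusion: False.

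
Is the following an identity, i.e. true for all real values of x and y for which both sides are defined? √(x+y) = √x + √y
No, this is NOT an identity.

Claim: √(x+y) = √x + √y.
Test a specific point where both sides are defined: x = 5, y = 2.
LHS = √(x+y) ≈ 2.6458
RHS = √x + √y ≈ 3.6503
Since 2.6458 ≠ 3.6503, the equation fails at this point, so it cannot hold for all real values of x and y for which both sides are defined.
Squaring the right side gives x + 2√(xy) + y, not x + y.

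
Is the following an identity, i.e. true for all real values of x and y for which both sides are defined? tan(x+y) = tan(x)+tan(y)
No, this is NOT an identity.

Claim: tan(x+y) = tan(x)+tan(y).
Test a specific point where both sides are defined: x = 3π/4, y = -π/3.
LHS = tan(x+y) ≈ 3.7321
RHS = tan(x)+tan(y) ≈ -2.7321
Since 3.7321 ≠ -2.7321, the equation fails at this point, so it cannot hold for all real values of x and y for which both sides are defined.
The correct formula is tan(x+y) = (tan(x) + tan(y))/(1 - tan(x)tan(y)).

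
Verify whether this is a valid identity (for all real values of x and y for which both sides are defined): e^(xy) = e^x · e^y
Claim: e^(xy) = e^x · e^y.
Test a specific point where both sides are defined: x = 4, y = -1.
LHS = e^(xy) ≈ 0.0183
RHS = e^x · e^y ≈ 20.0855
Since 0.0183 ≠ 20.0855, the equation fails at this point, so it cannot hold for all real values of x and y for which both sides are defined.
e^x · e^y = e^(x+y), not e^(xy).

Conclusion: No, this is NOT an identity.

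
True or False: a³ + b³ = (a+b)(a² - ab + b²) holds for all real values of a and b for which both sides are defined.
Claim: a³ + b³ = (a+b)(a² - ab + b²).
Reasoning: Expand the right side: (a+b)(a² - ab + b²) = a³ - a²b + ab² + a²b - ab² + b³ = a³ + b³ (the middle terms cancel in pairs).
So the two sides agree for all real values of a and b for which both sides are defined.

Conclusion: True.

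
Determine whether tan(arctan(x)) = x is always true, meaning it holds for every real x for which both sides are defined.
Claim: tan(arctan(x)) = x.
Reasoning: For every real x, arctan(x) is by definition the angle in (-π/2, π/2) whose tangent equals x. Taking the tangent of that angle returns x.
So the two sides agree for every real x for which both sides are defined.

Conclusion: Yes, this is an identity.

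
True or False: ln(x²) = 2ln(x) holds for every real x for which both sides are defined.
Claim: ln(x²) = 2ln(x).
Reasoning: The right side requires x > 0. For x > 0, x² = (e^(ln x))² = e^(2ln x), so ln(x²) = 2ln(x). (For x < 0 the right side is undefined, so those values are outside the claim.)
So the two sides agree for every real x for which both sides are defined.

Conclusion: True.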